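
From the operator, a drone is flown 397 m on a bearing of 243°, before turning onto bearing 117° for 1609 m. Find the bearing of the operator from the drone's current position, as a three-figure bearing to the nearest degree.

Leg 1 (243°, 397 m): east 397 sin 243° = -353.73, north 397 cos 243° = -180.23
Leg 2 (117°, 1609 m): east 1609 sin 117° = 1433.63, north 1609 cos 117° = -730.47
Net displacement: 1079.90 east, -910.70 north. Direction back to start is (-1079.90, 910.70): bearing = atan2(-1079.90, 910.70) mod 360° = 310.14° ≈ 310°.

310°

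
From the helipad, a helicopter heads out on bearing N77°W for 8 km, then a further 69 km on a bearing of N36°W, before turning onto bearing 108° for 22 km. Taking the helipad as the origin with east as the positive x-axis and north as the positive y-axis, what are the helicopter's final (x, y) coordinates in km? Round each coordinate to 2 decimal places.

Leg 1 (N77°W, 8 km): east 8 sin 283° = -7.79, north 8 cos 283° = 1.80
Leg 2 (N36°W, 69 km): east 69 sin 324° = -40.56, north 69 cos 324° = 55.82
Leg 3 (108°, 22 km): east 22 sin 108° = 20.92, north 22 cos 108° = -6.80
Summing: -27.43 km east, 50.82 km north → (-27.43, 50.82).

(-27.43, 50.82)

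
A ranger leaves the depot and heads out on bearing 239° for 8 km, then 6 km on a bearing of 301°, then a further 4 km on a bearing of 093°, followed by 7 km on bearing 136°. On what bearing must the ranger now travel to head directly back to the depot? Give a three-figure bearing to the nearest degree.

027°

Leg 1 (239°, 8 km): east 8 sin 239° = -6.86, north 8 cos 239° = -4.12
Leg 2 (301°, 6 km): east 6 sin 301° = -5.14, north 6 cos 301° = 3.09
Leg 3 (093°, 4 km): east 4 sin 93° = 3.99, north 4 cos 93° = -0.21
Leg 4 (136°, 7 km): east 7 sin 136° = 4.86, north 7 cos 136° = -5.04
Net displacement: -3.14 east, -6.27 north. Direction back to start is (3.14, 6.27): bearing = atan2(3.14, 6.27) mod 360° = 26.61° ≈ 027°.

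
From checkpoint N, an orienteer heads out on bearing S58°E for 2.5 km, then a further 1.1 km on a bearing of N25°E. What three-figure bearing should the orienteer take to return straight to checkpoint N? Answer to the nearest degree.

277°

Leg 1 (S58°E, 2.5 km): east 2.5 sin 122° = 2.12, north 2.5 cos 122° = -1.32
Leg 2 (N25°E, 1.1 km): east 1.1 sin 25° = 0.46, north 1.1 cos 25° = 1.00
Net displacement: 2.59 east, -0.33 north. Direction back to start is (-2.59, 0.33): bearing = atan2(-2.59, 0.33) mod 360° = 277.23° ≈ 277°.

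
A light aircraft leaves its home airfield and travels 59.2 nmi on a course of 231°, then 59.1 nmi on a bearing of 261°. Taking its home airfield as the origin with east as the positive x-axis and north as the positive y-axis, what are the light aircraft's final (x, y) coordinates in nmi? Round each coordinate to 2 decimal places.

(-104.38, -46.50)

Leg 1 (231°, 59.2 nmi): east 59.2 sin 231° = -46.01, north 59.2 cos 231° = -37.26
Leg 2 (261°, 59.1 nmi): east 59.1 sin 261° = -58.37, north 59.1 cos 261° = -9.25
Summing: -104.38 nmi east, -46.50 nmi north → (-104.38, -46.50).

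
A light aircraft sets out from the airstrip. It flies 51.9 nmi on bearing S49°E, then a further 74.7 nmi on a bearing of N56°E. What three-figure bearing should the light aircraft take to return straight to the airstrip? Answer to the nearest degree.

266°

Leg 1 (S49°E, 51.9 nmi): east 51.9 sin 131° = 39.17, north 51.9 cos 131° = -34.05
Leg 2 (N56°E, 74.7 nmi): east 74.7 sin 56° = 61.93, north 74.7 cos 56° = 41.77
Net displacement: 101.10 east, 7.72 north. Direction back to start is (-101.10, -7.72): bearing = atan2(-101.10, -7.72) mod 360° = 265.63° ≈ 266°.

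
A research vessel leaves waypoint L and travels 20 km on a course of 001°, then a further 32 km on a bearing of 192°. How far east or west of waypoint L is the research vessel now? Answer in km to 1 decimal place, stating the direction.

6.3 km west

Leg 1 (001°, 20 km): east 20 sin 1° = 0.35, north 20 cos 1° = 20.00
Leg 2 (192°, 32 km): east 32 sin 192° = -6.65, north 32 cos 192° = -31.30
Net east component: -6.30 km.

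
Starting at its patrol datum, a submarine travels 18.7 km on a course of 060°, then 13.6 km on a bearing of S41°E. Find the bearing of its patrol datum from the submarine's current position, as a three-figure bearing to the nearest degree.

Leg 1 (060°, 18.7 km): east 18.7 sin 60° = 16.19, north 18.7 cos 60° = 9.35
Leg 2 (S41°E, 13.6 km): east 13.6 sin 139° = 8.92, north 13.6 cos 139° = -10.26
Net displacement: 25.12 east, -0.91 north. Direction back to start is (-25.12, 0.91): bearing = atan2(-25.12, 0.91) mod 360° = 272.08° ≈ 272°.

272°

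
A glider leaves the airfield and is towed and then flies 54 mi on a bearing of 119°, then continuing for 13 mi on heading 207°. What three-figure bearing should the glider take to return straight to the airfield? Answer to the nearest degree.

312°

Leg 1 (119°, 54 mi): east 54 sin 119° = 47.23, north 54 cos 119° = -26.18
Leg 2 (207°, 13 mi): east 13 sin 207° = -5.90, north 13 cos 207° = -11.58
Net displacement: 41.33 east, -37.76 north. Direction back to start is (-41.33, 37.76): bearing = atan2(-41.33, 37.76) mod 360° = 312.42° ≈ 312°.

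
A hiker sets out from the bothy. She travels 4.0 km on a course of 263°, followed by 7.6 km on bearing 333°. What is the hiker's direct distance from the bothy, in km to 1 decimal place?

9.7 km

Leg 1 (263°, 4.0 km): east 4.0 sin 263° = -3.97, north 4.0 cos 263° = -0.49
Leg 2 (333°, 7.6 km): east 7.6 sin 333° = -3.45, north 7.6 cos 333° = 6.77
Net: -7.42 east, 6.28 north. Distance = √((-7.42)² + (6.28)²) = 9.724 km.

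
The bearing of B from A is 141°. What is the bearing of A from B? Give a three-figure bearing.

321°

Back-bearing = 141° + 180° = 321°.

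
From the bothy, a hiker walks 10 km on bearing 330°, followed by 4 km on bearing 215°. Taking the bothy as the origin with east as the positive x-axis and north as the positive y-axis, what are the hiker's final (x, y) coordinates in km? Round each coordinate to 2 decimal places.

(-7.29, 5.38)

Leg 1 (330°, 10 km): east 10 sin 330° = -5.00, north 10 cos 330° = 8.66
Leg 2 (215°, 4 km): east 4 sin 215° = -2.29, north 4 cos 215° = -3.28
Summing: -7.29 km east, 5.38 km north → (-7.29, 5.38).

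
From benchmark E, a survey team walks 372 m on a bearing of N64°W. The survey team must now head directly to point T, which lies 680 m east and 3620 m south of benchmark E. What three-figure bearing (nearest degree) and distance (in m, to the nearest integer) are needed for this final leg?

165°, 3917 m

Leg 1 (N64°W, 372 m): east 372 sin 296° = -334.35, north 372 cos 296° = 163.07
Current position: (-334.35, 163.07). Target: (680, -3620). Remaining: Δeast = 1014.35, Δnorth = -3783.07.
Bearing = atan2(1014.35, -3783.07) mod 360° = 164.99°; distance = √((1014.35)² + (-3783.07)²) = 3916.702 m.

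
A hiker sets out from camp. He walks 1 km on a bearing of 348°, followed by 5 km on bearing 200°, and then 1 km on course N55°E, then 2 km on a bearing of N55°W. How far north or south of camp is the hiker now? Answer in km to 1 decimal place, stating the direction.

2.0 km south

Leg 1 (348°, 1 km): east 1 sin 348° = -0.21, north 1 cos 348° = 0.98
Leg 2 (200°, 5 km): east 5 sin 200° = -1.71, north 5 cos 200° = -4.70
Leg 3 (N55°E, 1 km): east 1 sin 55° = 0.82, north 1 cos 55° = 0.57
Leg 4 (N55°W, 2 km): east 2 sin 305° = -1.64, north 2 cos 305° = 1.15
Net north component: -2.00 km.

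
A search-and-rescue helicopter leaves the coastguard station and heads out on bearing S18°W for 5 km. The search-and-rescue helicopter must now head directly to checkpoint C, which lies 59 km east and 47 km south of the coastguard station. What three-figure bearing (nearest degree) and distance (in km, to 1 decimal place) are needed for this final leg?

Leg 1 (S18°W, 5 km): east 5 sin 198° = -1.55, north 5 cos 198° = -4.76
Current position: (-1.55, -4.76). Target: (59, -47). Remaining: Δeast = 60.55, Δnorth = -42.24.
Bearing = atan2(60.55, -42.24) mod 360° = 124.91°; distance = √((60.55)² + (-42.24)²) = 73.826 km.

125°, 73.8 km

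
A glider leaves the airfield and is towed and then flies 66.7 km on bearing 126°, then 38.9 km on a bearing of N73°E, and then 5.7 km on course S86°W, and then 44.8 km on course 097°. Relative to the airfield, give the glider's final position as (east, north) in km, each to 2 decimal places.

Leg 1 (126°, 66.7 km): east 66.7 sin 126° = 53.96, north 66.7 cos 126° = -39.21
Leg 2 (N73°E, 38.9 km): east 38.9 sin 73° = 37.20, north 38.9 cos 73° = 11.37
Leg 3 (S86°W, 5.7 km): east 5.7 sin 266° = -5.69, north 5.7 cos 266° = -0.40
Leg 4 (097°, 44.8 km): east 44.8 sin 97° = 44.47, north 44.8 cos 97° = -5.46
Summing: 129.94 km east, -33.69 km north → (129.94, -33.69).

(129.94, -33.69)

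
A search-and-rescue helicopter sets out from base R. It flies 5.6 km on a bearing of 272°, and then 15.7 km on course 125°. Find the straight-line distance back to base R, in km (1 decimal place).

Leg 1 (272°, 5.6 km): east 5.6 sin 272° = -5.60, north 5.6 cos 272° = 0.20
Leg 2 (125°, 15.7 km): east 15.7 sin 125° = 12.86, north 15.7 cos 125° = -9.01
Net: 7.26 east, -8.81 north. Distance = √((7.26)² + (-8.81)²) = 11.418 km.

11.4 km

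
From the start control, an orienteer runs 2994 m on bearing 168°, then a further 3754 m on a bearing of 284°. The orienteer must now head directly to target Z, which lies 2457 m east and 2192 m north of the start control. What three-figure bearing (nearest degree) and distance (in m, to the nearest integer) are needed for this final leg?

052°, 6910 m

Leg 1 (168°, 2994 m): east 2994 sin 168° = 622.49, north 2994 cos 168° = -2928.57
Leg 2 (284°, 3754 m): east 3754 sin 284° = -3642.49, north 3754 cos 284° = 908.17
Current position: (-3020.00, -2020.40). Target: (2457, 2192). Remaining: Δeast = 5477.00, Δnorth = 4212.40.
Bearing = atan2(5477.00, 4212.40) mod 360° = 52.44°; distance = √((5477.00)² + (4212.40)²) = 6909.549 m.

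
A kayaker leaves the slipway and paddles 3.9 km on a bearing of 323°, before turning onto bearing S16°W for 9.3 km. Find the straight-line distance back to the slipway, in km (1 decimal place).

Leg 1 (323°, 3.9 km): east 3.9 sin 323° = -2.35, north 3.9 cos 323° = 3.11
Leg 2 (S16°W, 9.3 km): east 9.3 sin 196° = -2.56, north 9.3 cos 196° = -8.94
Net: -4.91 east, -5.83 north. Distance = √((-4.91)² + (-5.83)²) = 7.619 km.

7.6 km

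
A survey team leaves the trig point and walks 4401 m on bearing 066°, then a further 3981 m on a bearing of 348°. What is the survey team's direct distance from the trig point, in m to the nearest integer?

Leg 1 (066°, 4401 m): east 4401 sin 66° = 4020.51, north 4401 cos 66° = 1790.05
Leg 2 (348°, 3981 m): east 3981 sin 348° = -827.70, north 3981 cos 348° = 3894.01
Net: 3192.82 east, 5684.05 north. Distance = √((3192.82)² + (5684.05)²) = 6519.398 m.

6519 m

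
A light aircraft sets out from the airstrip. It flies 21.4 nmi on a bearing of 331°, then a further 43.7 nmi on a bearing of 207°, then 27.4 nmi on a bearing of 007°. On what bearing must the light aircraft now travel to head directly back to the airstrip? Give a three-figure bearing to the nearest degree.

105°

Leg 1 (331°, 21.4 nmi): east 21.4 sin 331° = -10.37, north 21.4 cos 331° = 18.72
Leg 2 (207°, 43.7 nmi): east 43.7 sin 207° = -19.84, north 43.7 cos 207° = -38.94
Leg 3 (007°, 27.4 nmi): east 27.4 sin 7° = 3.34, north 27.4 cos 7° = 27.20
Net displacement: -26.88 east, 6.98 north. Direction back to start is (26.88, -6.98): bearing = atan2(26.88, -6.98) mod 360° = 104.55° ≈ 105°.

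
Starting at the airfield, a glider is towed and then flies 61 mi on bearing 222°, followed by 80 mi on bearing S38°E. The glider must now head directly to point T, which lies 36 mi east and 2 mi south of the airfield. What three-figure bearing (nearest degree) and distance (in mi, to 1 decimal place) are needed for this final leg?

015°, 109.9 mi

Leg 1 (222°, 61 mi): east 61 sin 222° = -40.82, north 61 cos 222° = -45.33
Leg 2 (S38°E, 80 mi): east 80 sin 142° = 49.25, north 80 cos 142° = -63.04
Current position: (8.44, -108.37). Target: (36, -2). Remaining: Δeast = 27.56, Δnorth = 106.37.
Bearing = atan2(27.56, 106.37) mod 360° = 14.53°; distance = √((27.56)² + (106.37)²) = 109.886 mi.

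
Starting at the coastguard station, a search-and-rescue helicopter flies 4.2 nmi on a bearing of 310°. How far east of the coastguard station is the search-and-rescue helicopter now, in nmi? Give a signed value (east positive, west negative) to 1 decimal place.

Leg 1 (310°, 4.2 nmi): east 4.2 sin 310° = -3.22, north 4.2 cos 310° = 2.70
Net east component: -3.22 nmi.

-3.2 nmi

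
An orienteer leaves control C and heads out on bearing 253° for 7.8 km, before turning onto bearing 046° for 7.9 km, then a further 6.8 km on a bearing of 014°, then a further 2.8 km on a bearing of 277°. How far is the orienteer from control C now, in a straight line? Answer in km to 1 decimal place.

10.6 km

Leg 1 (253°, 7.8 km): east 7.8 sin 253° = -7.46, north 7.8 cos 253° = -2.28
Leg 2 (046°, 7.9 km): east 7.9 sin 46° = 5.68, north 7.9 cos 46° = 5.49
Leg 3 (014°, 6.8 km): east 6.8 sin 14° = 1.65, north 6.8 cos 14° = 6.60
Leg 4 (277°, 2.8 km): east 2.8 sin 277° = -2.78, north 2.8 cos 277° = 0.34
Net: -2.91 east, 10.15 north. Distance = √((-2.91)² + (10.15)²) = 10.556 km.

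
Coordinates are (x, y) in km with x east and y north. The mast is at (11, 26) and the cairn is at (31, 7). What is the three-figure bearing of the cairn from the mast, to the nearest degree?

134°

Δeast = 31 − 11 = 20.00; Δnorth = 7 − 26 = -19.00.
Bearing = atan2(Δeast, Δnorth) mod 360° = 133.53° ≈ 134°.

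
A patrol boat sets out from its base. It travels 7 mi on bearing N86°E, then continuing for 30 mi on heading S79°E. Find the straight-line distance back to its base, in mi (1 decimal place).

Leg 1 (N86°E, 7 mi): east 7 sin 86° = 6.98, north 7 cos 86° = 0.49
Leg 2 (S79°E, 30 mi): east 30 sin 101° = 29.45, north 30 cos 101° = -5.72
Net: 36.43 east, -5.24 north. Distance = √((36.43)² + (-5.24)²) = 36.806 mi.

36.8 mi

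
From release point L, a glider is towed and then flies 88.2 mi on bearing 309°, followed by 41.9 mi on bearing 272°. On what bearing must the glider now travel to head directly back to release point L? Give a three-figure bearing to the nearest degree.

117°

Leg 1 (309°, 88.2 mi): east 88.2 sin 309° = -68.54, north 88.2 cos 309° = 55.51
Leg 2 (272°, 41.9 mi): east 41.9 sin 272° = -41.87, north 41.9 cos 272° = 1.46
Net displacement: -110.42 east, 56.97 north. Direction back to start is (110.42, -56.97): bearing = atan2(110.42, -56.97) mod 360° = 117.29° ≈ 117°.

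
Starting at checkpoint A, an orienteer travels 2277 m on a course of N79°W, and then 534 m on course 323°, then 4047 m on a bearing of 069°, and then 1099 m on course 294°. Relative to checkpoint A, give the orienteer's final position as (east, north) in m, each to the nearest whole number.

Leg 1 (N79°W, 2277 m): east 2277 sin 281° = -2235.17, north 2277 cos 281° = 434.47
Leg 2 (323°, 534 m): east 534 sin 323° = -321.37, north 534 cos 323° = 426.47
Leg 3 (069°, 4047 m): east 4047 sin 69° = 3778.20, north 4047 cos 69° = 1450.32
Leg 4 (294°, 1099 m): east 1099 sin 294° = -1003.99, north 1099 cos 294° = 447.00
Summing: 217.68 m east, 2758.26 m north → (218, 2758).

(218, 2758)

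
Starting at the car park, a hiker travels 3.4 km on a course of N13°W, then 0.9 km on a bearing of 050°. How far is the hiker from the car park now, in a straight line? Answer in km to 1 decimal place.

3.9 km

Leg 1 (N13°W, 3.4 km): east 3.4 sin 347° = -0.76, north 3.4 cos 347° = 3.31
Leg 2 (050°, 0.9 km): east 0.9 sin 50° = 0.69, north 0.9 cos 50° = 0.58
Net: -0.08 east, 3.89 north. Distance = √((-0.08)² + (3.89)²) = 3.892 km.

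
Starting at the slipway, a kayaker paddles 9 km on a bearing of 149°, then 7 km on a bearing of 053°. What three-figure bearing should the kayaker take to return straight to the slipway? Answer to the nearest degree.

Leg 1 (149°, 9 km): east 9 sin 149° = 4.64, north 9 cos 149° = -7.71
Leg 2 (053°, 7 km): east 7 sin 53° = 5.59, north 7 cos 53° = 4.21
Net displacement: 10.23 east, -3.50 north. Direction back to start is (-10.23, 3.50): bearing = atan2(-10.23, 3.50) mod 360° = 288.90° ≈ 289°.

289°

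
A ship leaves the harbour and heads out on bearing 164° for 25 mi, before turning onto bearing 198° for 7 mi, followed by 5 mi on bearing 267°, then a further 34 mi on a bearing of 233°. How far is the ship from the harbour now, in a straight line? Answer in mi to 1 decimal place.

Leg 1 (164°, 25 mi): east 25 sin 164° = 6.89, north 25 cos 164° = -24.03
Leg 2 (198°, 7 mi): east 7 sin 198° = -2.16, north 7 cos 198° = -6.66
Leg 3 (267°, 5 mi): east 5 sin 267° = -4.99, north 5 cos 267° = -0.26
Leg 4 (233°, 34 mi): east 34 sin 233° = -27.15, north 34 cos 233° = -20.46
Net: -27.42 east, -51.41 north. Distance = √((-27.42)² + (-51.41)²) = 58.267 mi.

58.3 mi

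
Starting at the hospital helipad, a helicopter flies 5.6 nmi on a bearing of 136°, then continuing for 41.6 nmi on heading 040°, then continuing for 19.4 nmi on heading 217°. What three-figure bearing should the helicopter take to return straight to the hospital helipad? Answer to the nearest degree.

237°

Leg 1 (136°, 5.6 nmi): east 5.6 sin 136° = 3.89, north 5.6 cos 136° = -4.03
Leg 2 (040°, 41.6 nmi): east 41.6 sin 40° = 26.74, north 41.6 cos 40° = 31.87
Leg 3 (217°, 19.4 nmi): east 19.4 sin 217° = -11.68, north 19.4 cos 217° = -15.49
Net displacement: 18.95 east, 12.35 north. Direction back to start is (-18.95, -12.35): bearing = atan2(-18.95, -12.35) mod 360° = 236.92° ≈ 237°.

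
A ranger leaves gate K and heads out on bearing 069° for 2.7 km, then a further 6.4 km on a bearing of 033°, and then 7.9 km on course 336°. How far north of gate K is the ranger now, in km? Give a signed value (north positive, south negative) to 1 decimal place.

Leg 1 (069°, 2.7 km): east 2.7 sin 69° = 2.52, north 2.7 cos 69° = 0.97
Leg 2 (033°, 6.4 km): east 6.4 sin 33° = 3.49, north 6.4 cos 33° = 5.37
Leg 3 (336°, 7.9 km): east 7.9 sin 336° = -3.21, north 7.9 cos 336° = 7.22
Net north component: 13.55 km.

13.6 km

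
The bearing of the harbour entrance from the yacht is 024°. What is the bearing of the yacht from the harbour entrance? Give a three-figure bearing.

204°

Back-bearing = 024° + 180° = 204°.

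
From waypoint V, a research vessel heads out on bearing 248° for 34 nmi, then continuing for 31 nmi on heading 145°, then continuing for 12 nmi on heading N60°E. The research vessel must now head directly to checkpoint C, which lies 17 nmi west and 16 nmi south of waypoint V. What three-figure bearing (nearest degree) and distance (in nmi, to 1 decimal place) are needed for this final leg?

320°, 21.1 nmi

Leg 1 (248°, 34 nmi): east 34 sin 248° = -31.52, north 34 cos 248° = -12.74
Leg 2 (145°, 31 nmi): east 31 sin 145° = 17.78, north 31 cos 145° = -25.39
Leg 3 (N60°E, 12 nmi): east 12 sin 60° = 10.39, north 12 cos 60° = 6.00
Current position: (-3.35, -32.13). Target: (-17, -16). Remaining: Δeast = -13.65, Δnorth = 16.13.
Bearing = atan2(-13.65, 16.13) mod 360° = 319.76°; distance = √((-13.65)² + (16.13)²) = 21.130 nmi.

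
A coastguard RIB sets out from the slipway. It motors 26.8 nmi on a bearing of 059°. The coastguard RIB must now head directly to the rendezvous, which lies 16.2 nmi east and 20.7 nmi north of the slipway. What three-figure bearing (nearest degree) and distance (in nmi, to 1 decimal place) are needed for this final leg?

Leg 1 (059°, 26.8 nmi): east 26.8 sin 59° = 22.97, north 26.8 cos 59° = 13.80
Current position: (22.97, 13.80). Target: (16.2, 20.7). Remaining: Δeast = -6.77, Δnorth = 6.90.
Bearing = atan2(-6.77, 6.90) mod 360° = 315.52°; distance = √((-6.77)² + (6.90)²) = 9.666 nmi.

316°, 9.7 nmi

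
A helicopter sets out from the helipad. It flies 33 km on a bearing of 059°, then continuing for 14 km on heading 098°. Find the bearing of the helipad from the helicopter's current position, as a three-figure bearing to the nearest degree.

250°

Leg 1 (059°, 33 km): east 33 sin 59° = 28.29, north 33 cos 59° = 17.00
Leg 2 (098°, 14 km): east 14 sin 98° = 13.86, north 14 cos 98° = -1.95
Net displacement: 42.15 east, 15.05 north. Direction back to start is (-42.15, -15.05): bearing = atan2(-42.15, -15.05) mod 360° = 250.35° ≈ 250°.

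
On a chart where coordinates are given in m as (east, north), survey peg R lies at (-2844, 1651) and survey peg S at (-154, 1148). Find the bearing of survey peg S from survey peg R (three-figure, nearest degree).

Δeast = -154 − -2844 = 2690.00; Δnorth = 1148 − 1651 = -503.00.
Bearing = atan2(Δeast, Δnorth) mod 360° = 100.59° ≈ 101°.

101°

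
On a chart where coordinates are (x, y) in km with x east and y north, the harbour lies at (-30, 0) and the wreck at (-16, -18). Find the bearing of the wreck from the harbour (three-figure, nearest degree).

Δeast = -16 − -30 = 14.00; Δnorth = -18 − 0 = -18.00.
Bearing = atan2(Δeast, Δnorth) mod 360° = 142.13° ≈ 142°.

142°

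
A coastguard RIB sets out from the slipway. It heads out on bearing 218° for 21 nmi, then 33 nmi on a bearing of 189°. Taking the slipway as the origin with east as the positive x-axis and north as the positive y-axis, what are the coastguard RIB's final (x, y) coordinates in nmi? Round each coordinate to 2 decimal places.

Leg 1 (218°, 21 nmi): east 21 sin 218° = -12.93, north 21 cos 218° = -16.55
Leg 2 (189°, 33 nmi): east 33 sin 189° = -5.16, north 33 cos 189° = -32.59
Summing: -18.09 nmi east, -49.14 nmi north → (-18.09, -49.14).

(-18.09, -49.14)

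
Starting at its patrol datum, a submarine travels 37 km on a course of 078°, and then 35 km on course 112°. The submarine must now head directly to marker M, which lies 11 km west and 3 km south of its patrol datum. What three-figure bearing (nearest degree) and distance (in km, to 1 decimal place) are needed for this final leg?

Leg 1 (078°, 37 km): east 37 sin 78° = 36.19, north 37 cos 78° = 7.69
Leg 2 (112°, 35 km): east 35 sin 112° = 32.45, north 35 cos 112° = -13.11
Current position: (68.64, -5.42). Target: (-11, -3). Remaining: Δeast = -79.64, Δnorth = 2.42.
Bearing = atan2(-79.64, 2.42) mod 360° = 271.74°; distance = √((-79.64)² + (2.42)²) = 79.680 km.

272°, 79.7 km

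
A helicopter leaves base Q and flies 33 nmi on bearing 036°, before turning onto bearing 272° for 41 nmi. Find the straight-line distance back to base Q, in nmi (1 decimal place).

35.5 nmi

Leg 1 (036°, 33 nmi): east 33 sin 36° = 19.40, north 33 cos 36° = 26.70
Leg 2 (272°, 41 nmi): east 41 sin 272° = -40.98, north 41 cos 272° = 1.43
Net: -21.58 east, 28.13 north. Distance = √((-21.58)² + (28.13)²) = 35.452 nmi.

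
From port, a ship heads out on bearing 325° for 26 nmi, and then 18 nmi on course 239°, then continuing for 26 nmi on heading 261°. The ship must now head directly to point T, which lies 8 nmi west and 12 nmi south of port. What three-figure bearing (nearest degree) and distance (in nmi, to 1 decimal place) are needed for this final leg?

Leg 1 (325°, 26 nmi): east 26 sin 325° = -14.91, north 26 cos 325° = 21.30
Leg 2 (239°, 18 nmi): east 18 sin 239° = -15.43, north 18 cos 239° = -9.27
Leg 3 (261°, 26 nmi): east 26 sin 261° = -25.68, north 26 cos 261° = -4.07
Current position: (-56.02, 7.96). Target: (-8, -12). Remaining: Δeast = 48.02, Δnorth = -19.96.
Bearing = atan2(48.02, -19.96) mod 360° = 112.57°; distance = √((48.02)² + (-19.96)²) = 52.005 nmi.

113°, 52.0 nmi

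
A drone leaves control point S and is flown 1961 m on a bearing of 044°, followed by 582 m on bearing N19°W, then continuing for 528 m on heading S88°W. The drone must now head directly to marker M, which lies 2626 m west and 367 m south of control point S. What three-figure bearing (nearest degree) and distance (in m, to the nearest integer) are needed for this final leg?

Leg 1 (044°, 1961 m): east 1961 sin 44° = 1362.23, north 1961 cos 44° = 1410.63
Leg 2 (N19°W, 582 m): east 582 sin 341° = -189.48, north 582 cos 341° = 550.29
Leg 3 (S88°W, 528 m): east 528 sin 268° = -527.68, north 528 cos 268° = -18.43
Current position: (645.07, 1942.49). Target: (-2626, -367). Remaining: Δeast = -3271.07, Δnorth = -2309.49.
Bearing = atan2(-3271.07, -2309.49) mod 360° = 234.78°; distance = √((-3271.07)² + (-2309.49)²) = 4004.200 m.

235°, 4004 m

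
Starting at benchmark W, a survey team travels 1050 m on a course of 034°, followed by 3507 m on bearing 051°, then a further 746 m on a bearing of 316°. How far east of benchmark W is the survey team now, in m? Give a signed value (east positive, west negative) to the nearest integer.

Leg 1 (034°, 1050 m): east 1050 sin 34° = 587.15, north 1050 cos 34° = 870.49
Leg 2 (051°, 3507 m): east 3507 sin 51° = 2725.45, north 3507 cos 51° = 2207.03
Leg 3 (316°, 746 m): east 746 sin 316° = -518.22, north 746 cos 316° = 536.63
Net east component: 2794.39 m.

2794 m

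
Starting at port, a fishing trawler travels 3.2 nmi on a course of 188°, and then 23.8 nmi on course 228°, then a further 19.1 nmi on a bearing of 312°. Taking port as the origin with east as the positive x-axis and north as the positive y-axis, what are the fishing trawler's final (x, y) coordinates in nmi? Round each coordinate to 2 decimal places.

Leg 1 (188°, 3.2 nmi): east 3.2 sin 188° = -0.45, north 3.2 cos 188° = -3.17
Leg 2 (228°, 23.8 nmi): east 23.8 sin 228° = -17.69, north 23.8 cos 228° = -15.93
Leg 3 (312°, 19.1 nmi): east 19.1 sin 312° = -14.19, north 19.1 cos 312° = 12.78
Summing: -32.33 nmi east, -6.31 nmi north → (-32.33, -6.31).

(-32.33, -6.31)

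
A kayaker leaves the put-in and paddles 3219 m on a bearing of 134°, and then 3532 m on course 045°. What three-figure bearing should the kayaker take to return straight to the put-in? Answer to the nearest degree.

Leg 1 (134°, 3219 m): east 3219 sin 134° = 2315.55, north 3219 cos 134° = -2236.11
Leg 2 (045°, 3532 m): east 3532 sin 45° = 2497.50, north 3532 cos 45° = 2497.50
Net displacement: 4813.06 east, 261.40 north. Direction back to start is (-4813.06, -261.40): bearing = atan2(-4813.06, -261.40) mod 360° = 266.89° ≈ 267°.

267°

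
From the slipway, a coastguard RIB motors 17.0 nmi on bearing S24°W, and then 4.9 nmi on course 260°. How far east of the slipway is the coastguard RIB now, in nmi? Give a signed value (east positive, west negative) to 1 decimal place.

Leg 1 (S24°W, 17.0 nmi): east 17.0 sin 204° = -6.91, north 17.0 cos 204° = -15.53
Leg 2 (260°, 4.9 nmi): east 4.9 sin 260° = -4.83, north 4.9 cos 260° = -0.85
Net east component: -11.74 nmi.

-11.7 nmi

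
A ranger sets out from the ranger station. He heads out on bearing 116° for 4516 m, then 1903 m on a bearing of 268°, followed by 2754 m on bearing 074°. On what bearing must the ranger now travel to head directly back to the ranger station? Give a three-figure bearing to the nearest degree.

285°

Leg 1 (116°, 4516 m): east 4516 sin 116° = 4058.95, north 4516 cos 116° = -1979.68
Leg 2 (268°, 1903 m): east 1903 sin 268° = -1901.84, north 1903 cos 268° = -66.41
Leg 3 (074°, 2754 m): east 2754 sin 74° = 2647.31, north 2754 cos 74° = 759.11
Net displacement: 4804.43 east, -1286.99 north. Direction back to start is (-4804.43, 1286.99): bearing = atan2(-4804.43, 1286.99) mod 360° = 285.00° ≈ 285°.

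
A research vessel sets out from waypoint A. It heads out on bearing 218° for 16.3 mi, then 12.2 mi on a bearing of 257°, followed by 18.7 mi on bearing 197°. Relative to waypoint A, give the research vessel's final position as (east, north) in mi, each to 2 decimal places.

Leg 1 (218°, 16.3 mi): east 16.3 sin 218° = -10.04, north 16.3 cos 218° = -12.84
Leg 2 (257°, 12.2 mi): east 12.2 sin 257° = -11.89, north 12.2 cos 257° = -2.74
Leg 3 (197°, 18.7 mi): east 18.7 sin 197° = -5.47, north 18.7 cos 197° = -17.88
Summing: -27.39 mi east, -33.47 mi north → (-27.39, -33.47).

(-27.39, -33.47)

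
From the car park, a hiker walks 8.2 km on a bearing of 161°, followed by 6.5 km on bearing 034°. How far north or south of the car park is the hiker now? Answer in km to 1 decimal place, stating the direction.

Leg 1 (161°, 8.2 km): east 8.2 sin 161° = 2.67, north 8.2 cos 161° = -7.75
Leg 2 (034°, 6.5 km): east 6.5 sin 34° = 3.63, north 6.5 cos 34° = 5.39
Net north component: -2.36 km.

2.4 km south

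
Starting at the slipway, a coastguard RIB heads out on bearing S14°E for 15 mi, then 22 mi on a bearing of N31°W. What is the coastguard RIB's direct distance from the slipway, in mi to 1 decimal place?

Leg 1 (S14°E, 15 mi): east 15 sin 166° = 3.63, north 15 cos 166° = -14.55
Leg 2 (N31°W, 22 mi): east 22 sin 329° = -11.33, north 22 cos 329° = 18.86
Net: -7.70 east, 4.30 north. Distance = √((-7.70)² + (4.30)²) = 8.823 mi.

8.8 mi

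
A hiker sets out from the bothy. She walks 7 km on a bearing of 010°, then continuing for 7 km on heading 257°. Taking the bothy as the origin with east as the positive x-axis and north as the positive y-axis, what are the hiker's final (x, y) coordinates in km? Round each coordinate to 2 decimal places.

Leg 1 (010°, 7 km): east 7 sin 10° = 1.22, north 7 cos 10° = 6.89
Leg 2 (257°, 7 km): east 7 sin 257° = -6.82, north 7 cos 257° = -1.57
Summing: -5.61 km east, 5.32 km north → (-5.61, 5.32).

(-5.61, 5.32)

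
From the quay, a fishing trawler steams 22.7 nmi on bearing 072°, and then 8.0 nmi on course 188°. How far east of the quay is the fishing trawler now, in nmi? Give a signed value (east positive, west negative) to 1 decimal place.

Leg 1 (072°, 22.7 nmi): east 22.7 sin 72° = 21.59, north 22.7 cos 72° = 7.01
Leg 2 (188°, 8.0 nmi): east 8.0 sin 188° = -1.11, north 8.0 cos 188° = -7.92
Net east component: 20.48 nmi.

20.5 nmi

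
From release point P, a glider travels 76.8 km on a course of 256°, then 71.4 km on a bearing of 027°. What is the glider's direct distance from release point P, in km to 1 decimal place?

Leg 1 (256°, 76.8 km): east 76.8 sin 256° = -74.52, north 76.8 cos 256° = -18.58
Leg 2 (027°, 71.4 km): east 71.4 sin 27° = 32.41, north 71.4 cos 27° = 63.62
Net: -42.10 east, 45.04 north. Distance = √((-42.10)² + (45.04)²) = 61.654 km.

61.7 km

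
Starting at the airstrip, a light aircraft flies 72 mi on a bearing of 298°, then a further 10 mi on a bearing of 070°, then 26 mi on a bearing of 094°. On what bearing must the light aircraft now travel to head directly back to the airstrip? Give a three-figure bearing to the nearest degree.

Leg 1 (298°, 72 mi): east 72 sin 298° = -63.57, north 72 cos 298° = 33.80
Leg 2 (070°, 10 mi): east 10 sin 70° = 9.40, north 10 cos 70° = 3.42
Leg 3 (094°, 26 mi): east 26 sin 94° = 25.94, north 26 cos 94° = -1.81
Net displacement: -28.24 east, 35.41 north. Direction back to start is (28.24, -35.41): bearing = atan2(28.24, -35.41) mod 360° = 141.43° ≈ 141°.

141°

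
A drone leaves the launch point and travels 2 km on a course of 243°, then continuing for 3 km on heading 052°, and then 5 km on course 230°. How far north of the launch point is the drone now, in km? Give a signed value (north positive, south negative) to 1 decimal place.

Leg 1 (243°, 2 km): east 2 sin 243° = -1.78, north 2 cos 243° = -0.91
Leg 2 (052°, 3 km): east 3 sin 52° = 2.36, north 3 cos 52° = 1.85
Leg 3 (230°, 5 km): east 5 sin 230° = -3.83, north 5 cos 230° = -3.21
Net north component: -2.27 km.

-2.3 km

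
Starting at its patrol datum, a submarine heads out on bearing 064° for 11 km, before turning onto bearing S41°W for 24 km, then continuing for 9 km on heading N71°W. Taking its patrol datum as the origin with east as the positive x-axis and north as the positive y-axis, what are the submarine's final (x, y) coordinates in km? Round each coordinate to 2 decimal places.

Leg 1 (064°, 11 km): east 11 sin 64° = 9.89, north 11 cos 64° = 4.82
Leg 2 (S41°W, 24 km): east 24 sin 221° = -15.75, north 24 cos 221° = -18.11
Leg 3 (N71°W, 9 km): east 9 sin 289° = -8.51, north 9 cos 289° = 2.93
Summing: -14.37 km east, -10.36 km north → (-14.37, -10.36).

(-14.37, -10.36)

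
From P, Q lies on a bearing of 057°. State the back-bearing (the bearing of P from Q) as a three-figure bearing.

237°

Back-bearing = 057° + 180° = 237°.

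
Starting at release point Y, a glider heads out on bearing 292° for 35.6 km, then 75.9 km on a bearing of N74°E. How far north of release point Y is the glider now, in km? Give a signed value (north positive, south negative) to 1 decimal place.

Leg 1 (292°, 35.6 km): east 35.6 sin 292° = -33.01, north 35.6 cos 292° = 13.34
Leg 2 (N74°E, 75.9 km): east 75.9 sin 74° = 72.96, north 75.9 cos 74° = 20.92
Net north component: 34.26 km.

34.3 km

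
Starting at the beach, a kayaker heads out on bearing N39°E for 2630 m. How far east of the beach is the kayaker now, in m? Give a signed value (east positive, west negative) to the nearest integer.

1655 m

Leg 1 (N39°E, 2630 m): east 2630 sin 39° = 1655.11, north 2630 cos 39° = 2043.89
Net east component: 1655.11 m.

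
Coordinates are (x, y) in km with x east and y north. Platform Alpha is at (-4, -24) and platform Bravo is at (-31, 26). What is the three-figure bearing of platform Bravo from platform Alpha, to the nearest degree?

Δeast = -31 − -4 = -27.00; Δnorth = 26 − -24 = 50.00.
Bearing = atan2(Δeast, Δnorth) mod 360° = 331.63° ≈ 332°.

332°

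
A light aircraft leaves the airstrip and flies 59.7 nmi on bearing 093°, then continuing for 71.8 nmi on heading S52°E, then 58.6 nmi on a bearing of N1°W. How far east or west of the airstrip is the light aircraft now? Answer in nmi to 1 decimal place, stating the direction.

Leg 1 (093°, 59.7 nmi): east 59.7 sin 93° = 59.62, north 59.7 cos 93° = -3.12
Leg 2 (S52°E, 71.8 nmi): east 71.8 sin 128° = 56.58, north 71.8 cos 128° = -44.20
Leg 3 (N1°W, 58.6 nmi): east 58.6 sin 359° = -1.02, north 58.6 cos 359° = 58.59
Net east component: 115.17 nmi.

115.2 nmi east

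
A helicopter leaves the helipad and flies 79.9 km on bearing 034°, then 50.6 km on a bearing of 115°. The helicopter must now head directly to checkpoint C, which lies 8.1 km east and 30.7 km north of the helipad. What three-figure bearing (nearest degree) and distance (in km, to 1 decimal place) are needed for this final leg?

Leg 1 (034°, 79.9 km): east 79.9 sin 34° = 44.68, north 79.9 cos 34° = 66.24
Leg 2 (115°, 50.6 km): east 50.6 sin 115° = 45.86, north 50.6 cos 115° = -21.38
Current position: (90.54, 44.86). Target: (8.1, 30.7). Remaining: Δeast = -82.44, Δnorth = -14.16.
Bearing = atan2(-82.44, -14.16) mod 360° = 260.26°; distance = √((-82.44)² + (-14.16)²) = 83.645 km.

260°, 83.6 km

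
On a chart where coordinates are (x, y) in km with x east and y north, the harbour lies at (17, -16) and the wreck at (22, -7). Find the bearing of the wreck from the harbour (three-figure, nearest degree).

029°

Δeast = 22 − 17 = 5.00; Δnorth = -7 − -16 = 9.00.
Bearing = atan2(Δeast, Δnorth) mod 360° = 29.05° ≈ 029°.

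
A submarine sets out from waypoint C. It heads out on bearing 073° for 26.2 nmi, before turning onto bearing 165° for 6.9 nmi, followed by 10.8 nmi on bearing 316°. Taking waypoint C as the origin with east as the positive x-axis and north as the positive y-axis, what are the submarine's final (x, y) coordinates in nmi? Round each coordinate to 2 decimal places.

Leg 1 (073°, 26.2 nmi): east 26.2 sin 73° = 25.06, north 26.2 cos 73° = 7.66
Leg 2 (165°, 6.9 nmi): east 6.9 sin 165° = 1.79, north 6.9 cos 165° = -6.66
Leg 3 (316°, 10.8 nmi): east 10.8 sin 316° = -7.50, north 10.8 cos 316° = 7.77
Summing: 19.34 nmi east, 8.76 nmi north → (19.34, 8.76).

(19.34, 8.76)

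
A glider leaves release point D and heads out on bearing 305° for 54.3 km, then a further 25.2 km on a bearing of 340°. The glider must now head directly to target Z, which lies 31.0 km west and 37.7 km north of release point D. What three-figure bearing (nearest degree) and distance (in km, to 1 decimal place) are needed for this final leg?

Leg 1 (305°, 54.3 km): east 54.3 sin 305° = -44.48, north 54.3 cos 305° = 31.15
Leg 2 (340°, 25.2 km): east 25.2 sin 340° = -8.62, north 25.2 cos 340° = 23.68
Current position: (-53.10, 54.83). Target: (-31.0, 37.7). Remaining: Δeast = 22.10, Δnorth = -17.13.
Bearing = atan2(22.10, -17.13) mod 360° = 127.77°; distance = √((22.10)² + (-17.13)²) = 27.958 km.

128°, 28.0 km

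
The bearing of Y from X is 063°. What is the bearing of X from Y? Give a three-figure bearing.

243°

Back-bearing = 063° + 180° = 243°.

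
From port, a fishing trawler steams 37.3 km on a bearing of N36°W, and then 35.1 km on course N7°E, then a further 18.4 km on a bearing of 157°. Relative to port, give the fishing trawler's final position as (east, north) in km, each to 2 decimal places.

Leg 1 (N36°W, 37.3 km): east 37.3 sin 324° = -21.92, north 37.3 cos 324° = 30.18
Leg 2 (N7°E, 35.1 km): east 35.1 sin 7° = 4.28, north 35.1 cos 7° = 34.84
Leg 3 (157°, 18.4 km): east 18.4 sin 157° = 7.19, north 18.4 cos 157° = -16.94
Summing: -10.46 km east, 48.08 km north → (-10.46, 48.08).

(-10.46, 48.08)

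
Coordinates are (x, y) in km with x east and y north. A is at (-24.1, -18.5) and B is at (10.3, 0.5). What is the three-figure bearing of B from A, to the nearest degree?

Δeast = 10.3 − -24.1 = 34.40; Δnorth = 0.5 − -18.5 = 19.00.
Bearing = atan2(Δeast, Δnorth) mod 360° = 61.09° ≈ 061°.

061°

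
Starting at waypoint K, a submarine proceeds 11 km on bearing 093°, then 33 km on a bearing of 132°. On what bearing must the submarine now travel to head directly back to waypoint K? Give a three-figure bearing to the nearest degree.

303°

Leg 1 (093°, 11 km): east 11 sin 93° = 10.98, north 11 cos 93° = -0.58
Leg 2 (132°, 33 km): east 33 sin 132° = 24.52, north 33 cos 132° = -22.08
Net displacement: 35.51 east, -22.66 north. Direction back to start is (-35.51, 22.66): bearing = atan2(-35.51, 22.66) mod 360° = 302.54° ≈ 303°.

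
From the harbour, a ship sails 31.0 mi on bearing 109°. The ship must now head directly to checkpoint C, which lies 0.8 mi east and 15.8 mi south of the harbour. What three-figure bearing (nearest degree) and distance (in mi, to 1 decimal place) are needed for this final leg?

Leg 1 (109°, 31.0 mi): east 31.0 sin 109° = 29.31, north 31.0 cos 109° = -10.09
Current position: (29.31, -10.09). Target: (0.8, -15.8). Remaining: Δeast = -28.51, Δnorth = -5.71.
Bearing = atan2(-28.51, -5.71) mod 360° = 258.68°; distance = √((-28.51)² + (-5.71)²) = 29.077 mi.

259°, 29.1 mi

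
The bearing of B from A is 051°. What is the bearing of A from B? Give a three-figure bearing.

Back-bearing = 051° + 180° = 231°.

231°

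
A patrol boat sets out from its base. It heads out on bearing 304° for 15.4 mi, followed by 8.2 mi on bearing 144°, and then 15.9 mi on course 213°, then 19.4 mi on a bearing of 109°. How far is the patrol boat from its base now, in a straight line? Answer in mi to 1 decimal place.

Leg 1 (304°, 15.4 mi): east 15.4 sin 304° = -12.77, north 15.4 cos 304° = 8.61
Leg 2 (144°, 8.2 mi): east 8.2 sin 144° = 4.82, north 8.2 cos 144° = -6.63
Leg 3 (213°, 15.9 mi): east 15.9 sin 213° = -8.66, north 15.9 cos 213° = -13.33
Leg 4 (109°, 19.4 mi): east 19.4 sin 109° = 18.34, north 19.4 cos 109° = -6.32
Net: 1.74 east, -17.67 north. Distance = √((1.74)² + (-17.67)²) = 17.758 mi.

17.8 mi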